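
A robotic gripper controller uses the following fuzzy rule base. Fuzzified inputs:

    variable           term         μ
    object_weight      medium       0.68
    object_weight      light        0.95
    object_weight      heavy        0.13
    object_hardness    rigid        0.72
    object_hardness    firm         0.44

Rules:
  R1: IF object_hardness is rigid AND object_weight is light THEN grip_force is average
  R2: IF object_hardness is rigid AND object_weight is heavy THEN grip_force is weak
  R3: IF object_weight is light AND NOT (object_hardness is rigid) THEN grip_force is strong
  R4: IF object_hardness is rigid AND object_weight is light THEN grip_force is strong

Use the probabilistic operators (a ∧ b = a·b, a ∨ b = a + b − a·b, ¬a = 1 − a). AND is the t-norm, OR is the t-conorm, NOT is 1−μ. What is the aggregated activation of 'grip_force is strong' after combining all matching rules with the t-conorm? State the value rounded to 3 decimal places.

R1: rigid=0.72, light=0.95; AND[a·b] → w = 0.6840
R2: rigid=0.72, heavy=0.13; AND[a·b] → w = 0.0936
R3: light=0.95, ¬rigid=1−0.72=0.28; AND[a·b] → w = 0.2660
R4: rigid=0.72, light=0.95; AND[a·b] → w = 0.6840
Rules with consequent 'strong': {R3, R4} → strengths 0.2660, 0.6840
Aggregate via t-conorm [a + b − a·b]: 0.7681

0.768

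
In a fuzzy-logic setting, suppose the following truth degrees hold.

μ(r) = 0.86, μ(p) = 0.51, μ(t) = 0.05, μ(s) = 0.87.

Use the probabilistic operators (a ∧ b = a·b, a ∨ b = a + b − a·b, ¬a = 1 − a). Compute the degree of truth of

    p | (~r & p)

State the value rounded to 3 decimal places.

~r = 1 − 0.8600 = 0.1400
~r & p = a·b on (0.1400, 0.5100) = 0.0714
p | (~r & p) = a + b − a·b on (0.5100, 0.0714) = 0.5450

0.545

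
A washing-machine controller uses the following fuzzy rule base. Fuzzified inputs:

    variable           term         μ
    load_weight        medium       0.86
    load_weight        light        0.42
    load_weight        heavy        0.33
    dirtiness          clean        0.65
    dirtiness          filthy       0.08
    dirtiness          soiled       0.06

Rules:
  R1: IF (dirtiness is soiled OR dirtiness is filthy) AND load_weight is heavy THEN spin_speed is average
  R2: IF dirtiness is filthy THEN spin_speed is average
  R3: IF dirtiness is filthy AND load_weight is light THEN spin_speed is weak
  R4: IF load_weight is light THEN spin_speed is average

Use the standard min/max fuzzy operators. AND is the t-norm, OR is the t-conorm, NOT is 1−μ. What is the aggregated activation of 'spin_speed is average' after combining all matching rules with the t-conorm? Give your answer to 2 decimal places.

0.42

R1: (soiled=0.06 OR filthy=0.08) = 0.08; AND[min(a, b)] with heavy=0.33 → w = 0.08
R2: filthy=0.08 → w = 0.08
R3: filthy=0.08, light=0.42; AND[min(a, b)] → w = 0.08
R4: light=0.42 → w = 0.42
Rules with consequent 'average': {R1, R2, R4} → strengths 0.08, 0.08, 0.42
Aggregate via t-conorm [max(a, b)]: 0.42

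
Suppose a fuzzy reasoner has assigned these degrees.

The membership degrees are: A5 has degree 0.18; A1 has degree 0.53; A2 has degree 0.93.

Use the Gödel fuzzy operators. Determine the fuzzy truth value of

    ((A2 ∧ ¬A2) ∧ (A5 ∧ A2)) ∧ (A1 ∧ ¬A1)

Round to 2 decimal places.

¬A2 = 1 − 0.93 = 0.07
A2 ∧ ¬A2 = min(a, b) on (0.93, 0.07) = 0.07
A5 ∧ A2 = min(a, b) on (0.18, 0.93) = 0.18
(A2 ∧ ¬A2) ∧ (A5 ∧ A2) = min(a, b) on (0.07, 0.18) = 0.07
¬A1 = 1 − 0.53 = 0.47
A1 ∧ ¬A1 = min(a, b) on (0.53, 0.47) = 0.47
((A2 ∧ ¬A2) ∧ (A5 ∧ A2)) ∧ (A1 ∧ ¬A1) = min(a, b) on (0.07, 0.47) = 0.07

0.07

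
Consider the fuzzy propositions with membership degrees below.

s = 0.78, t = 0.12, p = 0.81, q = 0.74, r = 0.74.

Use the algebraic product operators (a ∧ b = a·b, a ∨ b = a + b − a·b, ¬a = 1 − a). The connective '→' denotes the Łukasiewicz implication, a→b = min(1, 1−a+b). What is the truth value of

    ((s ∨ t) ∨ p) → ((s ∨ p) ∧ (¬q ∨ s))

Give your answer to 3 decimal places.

0.839

s ∨ t = a + b − a·b on (0.7800, 0.1200) = 0.8064
(s ∨ t) ∨ p = a + b − a·b on (0.8064, 0.8100) = 0.9632
s ∨ p = a + b − a·b on (0.7800, 0.8100) = 0.9582
¬q = 1 − 0.7400 = 0.2600
¬q ∨ s = a + b − a·b on (0.2600, 0.7800) = 0.8372
(s ∨ p) ∧ (¬q ∨ s) = a·b on (0.9582, 0.8372) = 0.8022
((s ∨ t) ∨ p) → ((s ∨ p) ∧ (¬q ∨ s))  [Łukasiewicz: min(1, 1−a+b)] with a=0.9632, b=0.8022 → 0.8390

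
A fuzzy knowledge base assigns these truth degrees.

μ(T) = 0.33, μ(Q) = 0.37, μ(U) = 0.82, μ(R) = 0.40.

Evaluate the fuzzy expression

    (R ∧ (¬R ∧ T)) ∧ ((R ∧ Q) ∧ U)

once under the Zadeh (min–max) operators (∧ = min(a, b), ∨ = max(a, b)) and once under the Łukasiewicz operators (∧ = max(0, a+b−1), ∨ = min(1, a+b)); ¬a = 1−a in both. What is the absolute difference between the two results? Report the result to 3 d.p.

Under Zadeh (min–max):
  ¬R = 1 − 0.40 = 0.60
  ¬R ∧ T = min(a, b) on (0.60, 0.33) = 0.33
  R ∧ (¬R ∧ T) = min(a, b) on (0.40, 0.33) = 0.33
  R ∧ Q = min(a, b) on (0.40, 0.37) = 0.37
  (R ∧ Q) ∧ U = min(a, b) on (0.37, 0.82) = 0.37
  (R ∧ (¬R ∧ T)) ∧ ((R ∧ Q) ∧ U) = min(a, b) on (0.33, 0.37) = 0.33
  → value = 0.3300
Under Łukasiewicz:
  ¬R = 1 − 0.40 = 0.60
  ¬R ∧ T = max(0, a+b−1) on (0.60, 0.33) = 0.00
  R ∧ (¬R ∧ T) = max(0, a+b−1) on (0.40, 0.00) = 0.00
  R ∧ Q = max(0, a+b−1) on (0.40, 0.37) = 0.00
  (R ∧ Q) ∧ U = max(0, a+b−1) on (0.00, 0.82) = 0.00
  (R ∧ (¬R ∧ T)) ∧ ((R ∧ Q) ∧ U) = max(0, a+b−1) on (0.00, 0.00) = 0.00
  → value = 0.0000
|0.3300 − 0.0000| = 0.330

0.330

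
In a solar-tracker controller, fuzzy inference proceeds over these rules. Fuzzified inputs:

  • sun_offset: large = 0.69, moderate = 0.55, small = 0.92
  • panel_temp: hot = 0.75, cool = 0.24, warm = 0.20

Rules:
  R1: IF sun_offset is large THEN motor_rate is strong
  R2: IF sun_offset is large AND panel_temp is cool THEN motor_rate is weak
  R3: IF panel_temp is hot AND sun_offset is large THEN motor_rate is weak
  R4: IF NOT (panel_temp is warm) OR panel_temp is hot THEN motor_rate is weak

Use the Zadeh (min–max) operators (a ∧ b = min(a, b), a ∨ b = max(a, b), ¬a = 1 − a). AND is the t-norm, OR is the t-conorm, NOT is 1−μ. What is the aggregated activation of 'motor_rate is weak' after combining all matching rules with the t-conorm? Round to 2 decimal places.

0.80

R1: large=0.69 → w = 0.69
R2: large=0.69, cool=0.24; AND[min(a, b)] → w = 0.24
R3: hot=0.75, large=0.69; AND[min(a, b)] → w = 0.69
R4: ¬warm=1−0.20=0.80, hot=0.75; OR[max(a, b)] → w = 0.80
Rules with consequent 'weak': {R2, R3, R4} → strengths 0.24, 0.69, 0.80
Aggregate via t-conorm [max(a, b)]: 0.80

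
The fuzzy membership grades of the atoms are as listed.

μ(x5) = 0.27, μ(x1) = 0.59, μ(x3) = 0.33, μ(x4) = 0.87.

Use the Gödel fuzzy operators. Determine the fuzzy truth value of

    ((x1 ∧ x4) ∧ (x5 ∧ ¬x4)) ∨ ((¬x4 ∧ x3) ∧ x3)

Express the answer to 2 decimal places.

x1 ∧ x4 = min(a, b) on (0.59, 0.87) = 0.59
¬x4 = 1 − 0.87 = 0.13
x5 ∧ ¬x4 = min(a, b) on (0.27, 0.13) = 0.13
(x1 ∧ x4) ∧ (x5 ∧ ¬x4) = min(a, b) on (0.59, 0.13) = 0.13
¬x4 = 1 − 0.87 = 0.13
¬x4 ∧ x3 = min(a, b) on (0.13, 0.33) = 0.13
(¬x4 ∧ x3) ∧ x3 = min(a, b) on (0.13, 0.33) = 0.13
((x1 ∧ x4) ∧ (x5 ∧ ¬x4)) ∨ ((¬x4 ∧ x3) ∧ x3) = max(a, b) on (0.13, 0.13) = 0.13

0.13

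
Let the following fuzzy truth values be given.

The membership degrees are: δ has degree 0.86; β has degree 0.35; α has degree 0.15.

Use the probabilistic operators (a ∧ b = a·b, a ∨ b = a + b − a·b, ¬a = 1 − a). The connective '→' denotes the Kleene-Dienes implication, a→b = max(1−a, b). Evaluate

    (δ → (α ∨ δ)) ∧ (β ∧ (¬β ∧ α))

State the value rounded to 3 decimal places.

0.030

α ∨ δ = a + b − a·b on (0.1500, 0.8600) = 0.8810
δ → (α ∨ δ)  [Kleene-Dienes: max(1−a, b)] with a=0.8600, b=0.8810 → 0.8810
¬β = 1 − 0.3500 = 0.6500
¬β ∧ α = a·b on (0.6500, 0.1500) = 0.0975
β ∧ (¬β ∧ α) = a·b on (0.3500, 0.0975) = 0.0341
(δ → (α ∨ δ)) ∧ (β ∧ (¬β ∧ α)) = a·b on (0.8810, 0.0341) = 0.0301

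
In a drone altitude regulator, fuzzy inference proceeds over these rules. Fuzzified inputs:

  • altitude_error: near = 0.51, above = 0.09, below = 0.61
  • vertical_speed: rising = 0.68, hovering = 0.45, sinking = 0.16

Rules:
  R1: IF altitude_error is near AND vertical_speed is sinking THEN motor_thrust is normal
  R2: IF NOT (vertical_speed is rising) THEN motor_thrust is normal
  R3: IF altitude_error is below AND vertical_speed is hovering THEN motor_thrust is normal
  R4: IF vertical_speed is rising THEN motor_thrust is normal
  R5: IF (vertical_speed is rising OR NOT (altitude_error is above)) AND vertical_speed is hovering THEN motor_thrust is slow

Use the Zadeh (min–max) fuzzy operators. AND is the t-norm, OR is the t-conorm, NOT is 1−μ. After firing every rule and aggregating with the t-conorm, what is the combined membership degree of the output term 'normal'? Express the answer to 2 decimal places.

0.68

R1: near=0.51, sinking=0.16; AND[min(a, b)] → w = 0.16
R2: ¬rising=1−0.68=0.32 → w = 0.32
R3: below=0.61, hovering=0.45; AND[min(a, b)] → w = 0.45
R4: rising=0.68 → w = 0.68
R5: (rising=0.68 OR ¬above=1−0.09=0.91) = 0.91; AND[min(a, b)] with hovering=0.45 → w = 0.45
Rules with consequent 'normal': {R1, R2, R3, R4} → strengths 0.16, 0.32, 0.45, 0.68
Aggregate via t-conorm [max(a, b)]: 0.68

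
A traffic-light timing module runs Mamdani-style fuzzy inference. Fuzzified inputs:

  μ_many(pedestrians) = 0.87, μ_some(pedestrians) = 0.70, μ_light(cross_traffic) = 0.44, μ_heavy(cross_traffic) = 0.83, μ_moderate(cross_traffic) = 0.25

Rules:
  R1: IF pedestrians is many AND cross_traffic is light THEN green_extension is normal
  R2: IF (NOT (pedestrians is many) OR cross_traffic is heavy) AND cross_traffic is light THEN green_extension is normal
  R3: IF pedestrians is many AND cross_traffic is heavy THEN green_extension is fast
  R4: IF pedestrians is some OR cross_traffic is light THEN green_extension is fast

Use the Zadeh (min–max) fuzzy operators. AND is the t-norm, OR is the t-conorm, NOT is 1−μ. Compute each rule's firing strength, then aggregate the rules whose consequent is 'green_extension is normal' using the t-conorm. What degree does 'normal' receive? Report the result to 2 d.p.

R1: many=0.87, light=0.44; AND[min(a, b)] → w = 0.44
R2: (¬many=1−0.87=0.13 OR heavy=0.83) = 0.83; AND[min(a, b)] with light=0.44 → w = 0.44
R3: many=0.87, heavy=0.83; AND[min(a, b)] → w = 0.83
R4: some=0.70, light=0.44; OR[max(a, b)] → w = 0.70
Rules with consequent 'normal': {R1, R2} → strengths 0.44, 0.44
Aggregate via t-conorm [max(a, b)]: 0.44

0.44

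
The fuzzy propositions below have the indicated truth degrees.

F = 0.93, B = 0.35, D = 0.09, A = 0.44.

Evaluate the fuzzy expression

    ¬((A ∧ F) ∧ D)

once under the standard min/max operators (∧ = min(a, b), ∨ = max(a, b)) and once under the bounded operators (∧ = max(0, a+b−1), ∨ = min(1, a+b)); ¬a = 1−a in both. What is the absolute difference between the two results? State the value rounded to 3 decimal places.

Under standard min/max:
  A ∧ F = min(a, b) on (0.44, 0.93) = 0.44
  (A ∧ F) ∧ D = min(a, b) on (0.44, 0.09) = 0.09
  ¬((A ∧ F) ∧ D) = 1 − 0.09 = 0.91
  → value = 0.9100
Under bounded:
  A ∧ F = max(0, a+b−1) on (0.44, 0.93) = 0.37
  (A ∧ F) ∧ D = max(0, a+b−1) on (0.37, 0.09) = 0.00
  ¬((A ∧ F) ∧ D) = 1 − 0.00 = 1.00
  → value = 1.0000
|0.9100 − 1.0000| = 0.090

0.090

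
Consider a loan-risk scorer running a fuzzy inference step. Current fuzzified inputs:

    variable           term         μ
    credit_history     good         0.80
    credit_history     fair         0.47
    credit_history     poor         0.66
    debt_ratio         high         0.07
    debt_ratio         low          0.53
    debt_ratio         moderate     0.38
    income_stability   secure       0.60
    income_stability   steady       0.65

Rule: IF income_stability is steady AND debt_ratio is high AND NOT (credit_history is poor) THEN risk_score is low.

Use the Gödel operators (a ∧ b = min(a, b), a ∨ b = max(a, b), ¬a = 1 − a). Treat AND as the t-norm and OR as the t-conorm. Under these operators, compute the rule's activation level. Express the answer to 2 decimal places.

0.07

firing strength: steady=0.65, high=0.07, ¬poor=1−0.66=0.34; AND[min(a, b)] → w = 0.07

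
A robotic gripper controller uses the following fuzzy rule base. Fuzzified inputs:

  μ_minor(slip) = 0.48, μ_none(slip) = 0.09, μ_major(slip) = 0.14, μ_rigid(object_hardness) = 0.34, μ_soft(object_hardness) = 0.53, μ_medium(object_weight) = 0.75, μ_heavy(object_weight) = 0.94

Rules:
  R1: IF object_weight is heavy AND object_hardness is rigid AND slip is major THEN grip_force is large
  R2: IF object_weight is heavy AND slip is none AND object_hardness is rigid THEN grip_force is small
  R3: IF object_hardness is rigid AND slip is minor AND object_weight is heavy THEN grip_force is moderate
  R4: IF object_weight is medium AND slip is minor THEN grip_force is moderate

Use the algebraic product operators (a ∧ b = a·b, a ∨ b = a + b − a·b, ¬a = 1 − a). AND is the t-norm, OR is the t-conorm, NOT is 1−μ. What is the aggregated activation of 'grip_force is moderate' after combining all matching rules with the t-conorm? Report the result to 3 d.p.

R1: heavy=0.94, rigid=0.34, major=0.14; AND[a·b] → w = 0.0447
R2: heavy=0.94, none=0.09, rigid=0.34; AND[a·b] → w = 0.0288
R3: rigid=0.34, minor=0.48, heavy=0.94; AND[a·b] → w = 0.1534
R4: medium=0.75, minor=0.48; AND[a·b] → w = 0.3600
Rules with consequent 'moderate': {R3, R4} → strengths 0.1534, 0.3600
Aggregate via t-conorm [a + b − a·b]: 0.4582

0.458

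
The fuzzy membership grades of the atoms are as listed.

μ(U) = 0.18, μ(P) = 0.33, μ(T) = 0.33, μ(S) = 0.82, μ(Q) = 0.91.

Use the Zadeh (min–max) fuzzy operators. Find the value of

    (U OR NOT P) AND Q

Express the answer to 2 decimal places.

NOT P = 1 − 0.33 = 0.67
U OR NOT P = max(a, b) on (0.18, 0.67) = 0.67
(U OR NOT P) AND Q = min(a, b) on (0.67, 0.91) = 0.67

0.67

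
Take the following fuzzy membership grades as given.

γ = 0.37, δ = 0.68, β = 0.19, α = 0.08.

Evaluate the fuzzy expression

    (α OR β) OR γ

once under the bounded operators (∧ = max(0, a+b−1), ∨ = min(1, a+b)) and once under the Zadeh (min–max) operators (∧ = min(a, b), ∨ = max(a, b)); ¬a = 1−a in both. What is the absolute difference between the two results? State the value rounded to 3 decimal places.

0.270

Under bounded:
  α OR β = min(1, a+b) on (0.08, 0.19) = 0.27
  (α OR β) OR γ = min(1, a+b) on (0.27, 0.37) = 0.64
  → value = 0.6400
Under Zadeh (min–max):
  α OR β = max(a, b) on (0.08, 0.19) = 0.19
  (α OR β) OR γ = max(a, b) on (0.19, 0.37) = 0.37
  → value = 0.3700
|0.6400 − 0.3700| = 0.270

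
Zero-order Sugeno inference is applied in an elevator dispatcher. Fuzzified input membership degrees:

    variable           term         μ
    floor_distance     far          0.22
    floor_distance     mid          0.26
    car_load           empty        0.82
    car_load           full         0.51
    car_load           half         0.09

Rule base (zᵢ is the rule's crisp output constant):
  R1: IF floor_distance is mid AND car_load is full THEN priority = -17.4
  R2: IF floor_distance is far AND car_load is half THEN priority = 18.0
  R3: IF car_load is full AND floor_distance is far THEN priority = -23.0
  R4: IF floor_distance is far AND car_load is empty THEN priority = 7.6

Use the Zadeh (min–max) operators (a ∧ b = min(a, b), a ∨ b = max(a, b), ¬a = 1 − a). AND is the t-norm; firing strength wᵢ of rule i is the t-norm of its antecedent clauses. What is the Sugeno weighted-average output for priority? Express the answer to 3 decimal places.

R1 (z=-17.4): mid=0.26, full=0.51; AND[min(a, b)] → w = 0.26
R2 (z=18.0): far=0.22, half=0.09; AND[min(a, b)] → w = 0.09
R3 (z=-23.0): full=0.51, far=0.22; AND[min(a, b)] → w = 0.22
R4 (z=7.6): far=0.22, empty=0.82; AND[min(a, b)] → w = 0.22
Weighted average = (0.26·-17.4 + 0.09·18.0 + 0.22·-23.0 + 0.22·7.6) / (0.26 + 0.09 + 0.22 + 0.22)
  = -6.2920 / 0.7900 = -7.965

-7.965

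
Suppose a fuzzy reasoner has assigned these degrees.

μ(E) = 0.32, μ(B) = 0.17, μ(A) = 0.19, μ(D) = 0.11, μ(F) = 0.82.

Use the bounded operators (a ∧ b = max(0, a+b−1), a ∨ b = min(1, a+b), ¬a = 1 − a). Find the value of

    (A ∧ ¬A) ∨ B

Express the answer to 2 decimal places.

¬A = 1 − 0.19 = 0.81
A ∧ ¬A = max(0, a+b−1) on (0.19, 0.81) = 0.00
(A ∧ ¬A) ∨ B = min(1, a+b) on (0.00, 0.17) = 0.17

0.17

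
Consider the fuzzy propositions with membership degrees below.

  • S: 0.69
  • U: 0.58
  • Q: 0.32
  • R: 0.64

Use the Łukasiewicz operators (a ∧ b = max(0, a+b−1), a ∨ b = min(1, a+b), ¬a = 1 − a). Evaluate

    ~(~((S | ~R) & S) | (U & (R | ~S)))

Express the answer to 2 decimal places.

0.16

~R = 1 − 0.64 = 0.36
S | ~R = min(1, a+b) on (0.69, 0.36) = 1.00
(S | ~R) & S = max(0, a+b−1) on (1.00, 0.69) = 0.69
~((S | ~R) & S) = 1 − 0.69 = 0.31
~S = 1 − 0.69 = 0.31
R | ~S = min(1, a+b) on (0.64, 0.31) = 0.95
U & (R | ~S) = max(0, a+b−1) on (0.58, 0.95) = 0.53
~((S | ~R) & S) | (U & (R | ~S)) = min(1, a+b) on (0.31, 0.53) = 0.84
~(~((S | ~R) & S) | (U & (R | ~S))) = 1 − 0.84 = 0.16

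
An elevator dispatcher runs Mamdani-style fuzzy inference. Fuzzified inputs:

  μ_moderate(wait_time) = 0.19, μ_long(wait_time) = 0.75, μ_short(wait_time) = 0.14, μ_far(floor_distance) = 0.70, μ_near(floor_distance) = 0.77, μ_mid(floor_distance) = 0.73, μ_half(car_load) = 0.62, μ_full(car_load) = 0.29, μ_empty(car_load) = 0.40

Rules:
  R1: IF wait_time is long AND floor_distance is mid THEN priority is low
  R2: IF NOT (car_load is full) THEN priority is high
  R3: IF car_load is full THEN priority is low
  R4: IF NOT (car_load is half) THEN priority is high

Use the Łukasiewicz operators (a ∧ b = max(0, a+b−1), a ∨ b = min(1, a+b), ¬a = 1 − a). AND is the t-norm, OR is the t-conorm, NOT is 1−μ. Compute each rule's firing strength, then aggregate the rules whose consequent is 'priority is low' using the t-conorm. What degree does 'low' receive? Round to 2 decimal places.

R1: long=0.75, mid=0.73; AND[max(0, a+b−1)] → w = 0.48
R2: ¬full=1−0.29=0.71 → w = 0.71
R3: full=0.29 → w = 0.29
R4: ¬half=1−0.62=0.38 → w = 0.38
Rules with consequent 'low': {R1, R3} → strengths 0.48, 0.29
Aggregate via t-conorm [min(1, a+b)]: 0.77

0.77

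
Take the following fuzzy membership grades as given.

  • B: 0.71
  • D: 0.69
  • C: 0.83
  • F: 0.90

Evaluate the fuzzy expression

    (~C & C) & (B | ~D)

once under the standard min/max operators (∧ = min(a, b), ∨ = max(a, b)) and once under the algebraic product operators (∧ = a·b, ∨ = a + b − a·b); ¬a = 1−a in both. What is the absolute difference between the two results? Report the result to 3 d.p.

Under standard min/max:
  ~C = 1 − 0.83 = 0.17
  ~C & C = min(a, b) on (0.17, 0.83) = 0.17
  ~D = 1 − 0.69 = 0.31
  B | ~D = max(a, b) on (0.71, 0.31) = 0.71
  (~C & C) & (B | ~D) = min(a, b) on (0.17, 0.71) = 0.17
  → value = 0.1700
Under algebraic product:
  ~C = 1 − 0.8300 = 0.1700
  ~C & C = a·b on (0.1700, 0.8300) = 0.1411
  ~D = 1 − 0.6900 = 0.3100
  B | ~D = a + b − a·b on (0.7100, 0.3100) = 0.7999
  (~C & C) & (B | ~D) = a·b on (0.1411, 0.7999) = 0.1129
  → value = 0.1129
|0.1700 − 0.1129| = 0.057

0.057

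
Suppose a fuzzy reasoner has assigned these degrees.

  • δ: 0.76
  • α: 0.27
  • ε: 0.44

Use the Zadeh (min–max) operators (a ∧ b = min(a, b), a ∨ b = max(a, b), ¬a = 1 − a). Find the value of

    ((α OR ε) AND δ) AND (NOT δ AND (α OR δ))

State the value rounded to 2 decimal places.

0.24

α OR ε = max(a, b) on (0.27, 0.44) = 0.44
(α OR ε) AND δ = min(a, b) on (0.44, 0.76) = 0.44
NOT δ = 1 − 0.76 = 0.24
α OR δ = max(a, b) on (0.27, 0.76) = 0.76
NOT δ AND (α OR δ) = min(a, b) on (0.24, 0.76) = 0.24
((α OR ε) AND δ) AND (NOT δ AND (α OR δ)) = min(a, b) on (0.44, 0.24) = 0.24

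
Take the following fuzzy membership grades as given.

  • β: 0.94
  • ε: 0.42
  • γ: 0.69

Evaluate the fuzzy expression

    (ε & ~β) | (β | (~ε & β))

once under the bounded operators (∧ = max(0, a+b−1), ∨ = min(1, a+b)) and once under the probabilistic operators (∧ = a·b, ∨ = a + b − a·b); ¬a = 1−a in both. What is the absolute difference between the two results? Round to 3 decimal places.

0.027

Under bounded:
  ~β = 1 − 0.94 = 0.06
  ε & ~β = max(0, a+b−1) on (0.42, 0.06) = 0.00
  ~ε = 1 − 0.42 = 0.58
  ~ε & β = max(0, a+b−1) on (0.58, 0.94) = 0.52
  β | (~ε & β) = min(1, a+b) on (0.94, 0.52) = 1.00
  (ε & ~β) | (β | (~ε & β)) = min(1, a+b) on (0.00, 1.00) = 1.00
  → value = 1.0000
Under probabilistic:
  ~β = 1 − 0.9400 = 0.0600
  ε & ~β = a·b on (0.4200, 0.0600) = 0.0252
  ~ε = 1 − 0.4200 = 0.5800
  ~ε & β = a·b on (0.5800, 0.9400) = 0.5452
  β | (~ε & β) = a + b − a·b on (0.9400, 0.5452) = 0.9727
  (ε & ~β) | (β | (~ε & β)) = a + b − a·b on (0.0252, 0.9727) = 0.9734
  → value = 0.9734
|1.0000 − 0.9734| = 0.027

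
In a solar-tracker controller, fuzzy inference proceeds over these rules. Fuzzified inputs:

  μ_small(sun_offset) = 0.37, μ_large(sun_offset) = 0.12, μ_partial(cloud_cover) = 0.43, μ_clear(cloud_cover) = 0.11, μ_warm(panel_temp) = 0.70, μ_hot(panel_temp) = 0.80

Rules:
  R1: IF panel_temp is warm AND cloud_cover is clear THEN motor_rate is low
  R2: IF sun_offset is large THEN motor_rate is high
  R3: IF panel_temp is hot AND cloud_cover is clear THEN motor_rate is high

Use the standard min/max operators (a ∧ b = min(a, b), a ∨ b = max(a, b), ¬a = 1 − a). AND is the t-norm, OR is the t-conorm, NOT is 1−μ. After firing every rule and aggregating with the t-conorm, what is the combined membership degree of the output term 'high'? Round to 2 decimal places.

0.12

R1: warm=0.70, clear=0.11; AND[min(a, b)] → w = 0.11
R2: large=0.12 → w = 0.12
R3: hot=0.80, clear=0.11; AND[min(a, b)] → w = 0.11
Rules with consequent 'high': {R2, R3} → strengths 0.12, 0.11
Aggregate via t-conorm [max(a, b)]: 0.12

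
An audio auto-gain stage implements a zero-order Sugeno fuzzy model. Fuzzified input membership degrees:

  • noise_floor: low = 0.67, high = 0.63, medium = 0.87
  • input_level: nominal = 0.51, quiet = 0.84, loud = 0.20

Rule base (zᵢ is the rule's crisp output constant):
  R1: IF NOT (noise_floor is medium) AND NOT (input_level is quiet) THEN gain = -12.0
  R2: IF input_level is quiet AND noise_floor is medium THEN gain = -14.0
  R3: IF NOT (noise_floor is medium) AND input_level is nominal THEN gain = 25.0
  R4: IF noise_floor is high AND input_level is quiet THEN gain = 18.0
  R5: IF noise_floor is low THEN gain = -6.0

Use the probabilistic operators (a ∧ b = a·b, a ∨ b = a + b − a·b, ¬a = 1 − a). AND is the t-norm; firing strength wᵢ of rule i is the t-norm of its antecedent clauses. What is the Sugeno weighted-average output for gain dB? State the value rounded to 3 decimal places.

-1.645

R1 (z=-12.0): ¬medium=1−0.87=0.13, ¬quiet=1−0.84=0.16; AND[a·b] → w = 0.0208
R2 (z=-14.0): quiet=0.84, medium=0.87; AND[a·b] → w = 0.7308
R3 (z=25.0): ¬medium=1−0.87=0.13, nominal=0.51; AND[a·b] → w = 0.0663
R4 (z=18.0): high=0.63, quiet=0.84; AND[a·b] → w = 0.5292
R5 (z=-6.0): low=0.67 → w = 0.6700
Weighted average = (0.0208·-12.0 + 0.7308·-14.0 + 0.0663·25.0 + 0.5292·18.0 + 0.6700·-6.0) / (0.0208 + 0.7308 + 0.0663 + 0.5292 + 0.6700)
  = -3.3177 / 2.0171 = -1.645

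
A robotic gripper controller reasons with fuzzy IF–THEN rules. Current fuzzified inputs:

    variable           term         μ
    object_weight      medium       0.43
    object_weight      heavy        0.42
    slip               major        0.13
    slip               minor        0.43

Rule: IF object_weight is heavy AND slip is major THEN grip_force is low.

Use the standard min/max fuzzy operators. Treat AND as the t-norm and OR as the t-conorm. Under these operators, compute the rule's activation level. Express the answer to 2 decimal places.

0.13

firing strength: heavy=0.42, major=0.13; AND[min(a, b)] → w = 0.13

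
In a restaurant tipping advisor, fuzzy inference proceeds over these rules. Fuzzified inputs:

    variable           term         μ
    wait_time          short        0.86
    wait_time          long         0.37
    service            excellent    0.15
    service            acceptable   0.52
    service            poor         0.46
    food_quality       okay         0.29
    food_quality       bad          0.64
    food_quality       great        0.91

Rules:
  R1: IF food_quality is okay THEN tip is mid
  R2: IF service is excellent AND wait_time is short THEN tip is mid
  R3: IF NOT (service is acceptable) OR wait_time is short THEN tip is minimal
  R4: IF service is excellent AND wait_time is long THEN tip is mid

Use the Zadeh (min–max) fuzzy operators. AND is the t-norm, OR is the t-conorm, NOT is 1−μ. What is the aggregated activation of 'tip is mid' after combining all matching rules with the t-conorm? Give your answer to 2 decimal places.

R1: okay=0.29 → w = 0.29
R2: excellent=0.15, short=0.86; AND[min(a, b)] → w = 0.15
R3: ¬acceptable=1−0.52=0.48, short=0.86; OR[max(a, b)] → w = 0.86
R4: excellent=0.15, long=0.37; AND[min(a, b)] → w = 0.15
Rules with consequent 'mid': {R1, R2, R4} → strengths 0.29, 0.15, 0.15
Aggregate via t-conorm [max(a, b)]: 0.29

0.29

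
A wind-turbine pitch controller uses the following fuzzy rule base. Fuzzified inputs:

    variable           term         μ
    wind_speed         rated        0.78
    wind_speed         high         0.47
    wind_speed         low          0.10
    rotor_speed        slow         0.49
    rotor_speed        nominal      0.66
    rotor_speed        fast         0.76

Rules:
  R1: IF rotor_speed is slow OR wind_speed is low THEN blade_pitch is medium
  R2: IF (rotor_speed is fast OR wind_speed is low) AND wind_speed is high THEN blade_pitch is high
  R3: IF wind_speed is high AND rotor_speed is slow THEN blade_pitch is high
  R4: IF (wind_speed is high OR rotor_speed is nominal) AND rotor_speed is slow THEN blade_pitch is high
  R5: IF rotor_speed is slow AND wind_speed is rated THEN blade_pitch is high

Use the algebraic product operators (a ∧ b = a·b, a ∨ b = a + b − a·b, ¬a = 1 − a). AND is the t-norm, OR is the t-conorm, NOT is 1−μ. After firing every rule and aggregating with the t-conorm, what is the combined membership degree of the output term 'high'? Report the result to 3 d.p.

0.820

R1: slow=0.49, low=0.10; OR[a + b − a·b] → w = 0.5410
R2: (fast=0.76 OR low=0.10) = 0.7840; AND[a·b] with high=0.47 → w = 0.3685
R3: high=0.47, slow=0.49; AND[a·b] → w = 0.2303
R4: (high=0.47 OR nominal=0.66) = 0.8198; AND[a·b] with slow=0.49 → w = 0.4017
R5: slow=0.49, rated=0.78; AND[a·b] → w = 0.3822
Rules with consequent 'high': {R2, R3, R4, R5} → strengths 0.3685, 0.2303, 0.4017, 0.3822
Aggregate via t-conorm [a + b − a·b]: 0.8203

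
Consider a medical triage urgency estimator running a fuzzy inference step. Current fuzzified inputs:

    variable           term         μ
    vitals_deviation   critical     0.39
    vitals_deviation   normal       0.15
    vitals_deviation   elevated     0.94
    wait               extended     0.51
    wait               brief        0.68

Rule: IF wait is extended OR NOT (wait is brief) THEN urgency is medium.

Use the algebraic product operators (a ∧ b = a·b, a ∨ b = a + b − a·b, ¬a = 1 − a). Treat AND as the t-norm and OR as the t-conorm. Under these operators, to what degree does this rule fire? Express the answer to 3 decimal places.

0.667

firing strength: extended=0.51, ¬brief=1−0.68=0.32; OR[a + b − a·b] → w = 0.6668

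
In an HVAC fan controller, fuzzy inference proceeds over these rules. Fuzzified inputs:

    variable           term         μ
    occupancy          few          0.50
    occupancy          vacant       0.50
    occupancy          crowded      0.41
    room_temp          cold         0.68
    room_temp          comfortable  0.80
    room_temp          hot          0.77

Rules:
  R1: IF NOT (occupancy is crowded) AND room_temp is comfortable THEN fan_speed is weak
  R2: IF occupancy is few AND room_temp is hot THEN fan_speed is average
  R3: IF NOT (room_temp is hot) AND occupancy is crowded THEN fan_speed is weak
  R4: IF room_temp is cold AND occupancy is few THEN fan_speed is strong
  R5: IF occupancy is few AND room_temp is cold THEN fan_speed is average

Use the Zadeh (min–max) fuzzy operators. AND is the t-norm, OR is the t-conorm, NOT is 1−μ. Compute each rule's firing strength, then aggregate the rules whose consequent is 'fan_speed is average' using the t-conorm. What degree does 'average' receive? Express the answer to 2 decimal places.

0.50

R1: ¬crowded=1−0.41=0.59, comfortable=0.80; AND[min(a, b)] → w = 0.59
R2: few=0.50, hot=0.77; AND[min(a, b)] → w = 0.50
R3: ¬hot=1−0.77=0.23, crowded=0.41; AND[min(a, b)] → w = 0.23
R4: cold=0.68, few=0.50; AND[min(a, b)] → w = 0.50
R5: few=0.50, cold=0.68; AND[min(a, b)] → w = 0.50
Rules with consequent 'average': {R2, R5} → strengths 0.50, 0.50
Aggregate via t-conorm [max(a, b)]: 0.50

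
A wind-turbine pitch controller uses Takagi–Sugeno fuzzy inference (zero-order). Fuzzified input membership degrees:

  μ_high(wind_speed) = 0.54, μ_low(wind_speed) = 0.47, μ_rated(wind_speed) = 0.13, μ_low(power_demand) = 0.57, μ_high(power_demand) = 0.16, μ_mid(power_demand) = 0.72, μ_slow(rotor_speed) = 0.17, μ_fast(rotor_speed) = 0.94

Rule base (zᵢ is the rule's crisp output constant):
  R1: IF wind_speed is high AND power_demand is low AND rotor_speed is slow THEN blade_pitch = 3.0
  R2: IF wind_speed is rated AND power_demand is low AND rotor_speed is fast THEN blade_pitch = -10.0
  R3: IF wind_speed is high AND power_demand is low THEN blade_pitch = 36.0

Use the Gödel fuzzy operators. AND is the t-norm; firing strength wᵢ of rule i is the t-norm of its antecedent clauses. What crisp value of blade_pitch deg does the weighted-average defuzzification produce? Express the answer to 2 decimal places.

22.20

R1 (z=3.0): high=0.54, low=0.57, slow=0.17; AND[min(a, b)] → w = 0.17
R2 (z=-10.0): rated=0.13, low=0.57, fast=0.94; AND[min(a, b)] → w = 0.13
R3 (z=36.0): high=0.54, low=0.57; AND[min(a, b)] → w = 0.54
Weighted average = (0.17·3.0 + 0.13·-10.0 + 0.54·36.0) / (0.17 + 0.13 + 0.54)
  = 18.6500 / 0.8400 = 22.20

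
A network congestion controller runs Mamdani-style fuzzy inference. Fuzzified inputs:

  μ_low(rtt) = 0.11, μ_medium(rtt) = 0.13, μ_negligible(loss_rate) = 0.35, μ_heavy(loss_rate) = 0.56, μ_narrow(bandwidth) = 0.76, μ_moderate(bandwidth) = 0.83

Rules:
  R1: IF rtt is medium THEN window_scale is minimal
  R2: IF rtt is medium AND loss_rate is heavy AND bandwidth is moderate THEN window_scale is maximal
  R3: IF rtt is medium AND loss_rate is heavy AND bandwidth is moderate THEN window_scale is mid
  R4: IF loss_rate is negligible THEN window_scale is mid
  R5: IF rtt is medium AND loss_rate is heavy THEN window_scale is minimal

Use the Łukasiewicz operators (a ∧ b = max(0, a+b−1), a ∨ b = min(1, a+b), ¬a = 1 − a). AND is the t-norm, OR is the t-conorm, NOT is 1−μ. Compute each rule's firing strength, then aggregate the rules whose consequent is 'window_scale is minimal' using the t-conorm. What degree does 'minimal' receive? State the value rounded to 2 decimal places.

R1: medium=0.13 → w = 0.13
R2: medium=0.13, heavy=0.56, moderate=0.83; AND[max(0, a+b−1)] → w = 0.00
R3: medium=0.13, heavy=0.56, moderate=0.83; AND[max(0, a+b−1)] → w = 0.00
R4: negligible=0.35 → w = 0.35
R5: medium=0.13, heavy=0.56; AND[max(0, a+b−1)] → w = 0.00
Rules with consequent 'minimal': {R1, R5} → strengths 0.13, 0.00
Aggregate via t-conorm [min(1, a+b)]: 0.13

0.13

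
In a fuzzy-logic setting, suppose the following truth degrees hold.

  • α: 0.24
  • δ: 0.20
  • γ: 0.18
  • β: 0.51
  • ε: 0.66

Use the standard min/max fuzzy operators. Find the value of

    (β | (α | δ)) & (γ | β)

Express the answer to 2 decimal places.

α | δ = max(a, b) on (0.24, 0.20) = 0.24
β | (α | δ) = max(a, b) on (0.51, 0.24) = 0.51
γ | β = max(a, b) on (0.18, 0.51) = 0.51
(β | (α | δ)) & (γ | β) = min(a, b) on (0.51, 0.51) = 0.51

0.51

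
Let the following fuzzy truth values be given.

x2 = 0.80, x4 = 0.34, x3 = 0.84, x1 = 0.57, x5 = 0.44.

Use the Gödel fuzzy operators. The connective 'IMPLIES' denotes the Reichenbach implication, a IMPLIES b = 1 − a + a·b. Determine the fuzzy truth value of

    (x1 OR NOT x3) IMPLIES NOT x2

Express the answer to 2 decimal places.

0.54

NOT x3 = 1 − 0.84 = 0.16
x1 OR NOT x3 = max(a, b) on (0.57, 0.16) = 0.57
NOT x2 = 1 − 0.80 = 0.20
(x1 OR NOT x3) IMPLIES NOT x2  [Reichenbach: 1 − a + a·b] with a=0.57, b=0.20 → 0.54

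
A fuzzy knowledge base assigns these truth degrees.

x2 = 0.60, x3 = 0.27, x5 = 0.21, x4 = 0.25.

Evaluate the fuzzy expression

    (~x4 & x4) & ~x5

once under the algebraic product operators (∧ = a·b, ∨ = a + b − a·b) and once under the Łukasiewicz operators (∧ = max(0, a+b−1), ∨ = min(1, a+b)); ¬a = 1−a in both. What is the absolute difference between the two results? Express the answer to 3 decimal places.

Under algebraic product:
  ~x4 = 1 − 0.2500 = 0.7500
  ~x4 & x4 = a·b on (0.7500, 0.2500) = 0.1875
  ~x5 = 1 − 0.2100 = 0.7900
  (~x4 & x4) & ~x5 = a·b on (0.1875, 0.7900) = 0.1481
  → value = 0.1481
Under Łukasiewicz:
  ~x4 = 1 − 0.25 = 0.75
  ~x4 & x4 = max(0, a+b−1) on (0.75, 0.25) = 0.00
  ~x5 = 1 − 0.21 = 0.79
  (~x4 & x4) & ~x5 = max(0, a+b−1) on (0.00, 0.79) = 0.00
  → value = 0.0000
|0.1481 − 0.0000| = 0.148

0.148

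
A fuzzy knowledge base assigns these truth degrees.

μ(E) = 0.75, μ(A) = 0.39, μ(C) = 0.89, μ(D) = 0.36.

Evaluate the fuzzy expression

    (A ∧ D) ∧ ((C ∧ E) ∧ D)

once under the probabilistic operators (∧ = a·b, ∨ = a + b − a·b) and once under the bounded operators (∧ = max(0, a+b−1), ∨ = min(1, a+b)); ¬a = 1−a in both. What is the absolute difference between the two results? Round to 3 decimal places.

Under probabilistic:
  A ∧ D = a·b on (0.3900, 0.3600) = 0.1404
  C ∧ E = a·b on (0.8900, 0.7500) = 0.6675
  (C ∧ E) ∧ D = a·b on (0.6675, 0.3600) = 0.2403
  (A ∧ D) ∧ ((C ∧ E) ∧ D) = a·b on (0.1404, 0.2403) = 0.0337
  → value = 0.0337
Under bounded:
  A ∧ D = max(0, a+b−1) on (0.39, 0.36) = 0.00
  C ∧ E = max(0, a+b−1) on (0.89, 0.75) = 0.64
  (C ∧ E) ∧ D = max(0, a+b−1) on (0.64, 0.36) = 0.00
  (A ∧ D) ∧ ((C ∧ E) ∧ D) = max(0, a+b−1) on (0.00, 0.00) = 0.00
  → value = 0.0000
|0.0337 − 0.0000| = 0.034

0.034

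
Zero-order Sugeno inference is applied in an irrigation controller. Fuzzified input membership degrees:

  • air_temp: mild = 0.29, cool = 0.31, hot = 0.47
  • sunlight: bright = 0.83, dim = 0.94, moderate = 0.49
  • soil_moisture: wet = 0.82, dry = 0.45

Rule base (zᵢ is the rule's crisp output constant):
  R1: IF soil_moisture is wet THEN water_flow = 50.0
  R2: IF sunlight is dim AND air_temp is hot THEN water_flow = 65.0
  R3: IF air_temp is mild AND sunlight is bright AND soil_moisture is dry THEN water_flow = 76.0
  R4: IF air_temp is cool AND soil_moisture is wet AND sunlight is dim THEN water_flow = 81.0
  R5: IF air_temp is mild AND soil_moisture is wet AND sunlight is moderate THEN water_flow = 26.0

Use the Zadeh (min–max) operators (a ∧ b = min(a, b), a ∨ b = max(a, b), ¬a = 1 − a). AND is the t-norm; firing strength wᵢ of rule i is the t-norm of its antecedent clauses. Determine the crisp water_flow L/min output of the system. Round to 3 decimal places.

57.908

R1 (z=50.0): wet=0.82 → w = 0.82
R2 (z=65.0): dim=0.94, hot=0.47; AND[min(a, b)] → w = 0.47
R3 (z=76.0): mild=0.29, bright=0.83, dry=0.45; AND[min(a, b)] → w = 0.29
R4 (z=81.0): cool=0.31, wet=0.82, dim=0.94; AND[min(a, b)] → w = 0.31
R5 (z=26.0): mild=0.29, wet=0.82, moderate=0.49; AND[min(a, b)] → w = 0.29
Weighted average = (0.82·50.0 + 0.47·65.0 + 0.29·76.0 + 0.31·81.0 + 0.29·26.0) / (0.82 + 0.47 + 0.29 + 0.31 + 0.29)
  = 126.2400 / 2.1800 = 57.908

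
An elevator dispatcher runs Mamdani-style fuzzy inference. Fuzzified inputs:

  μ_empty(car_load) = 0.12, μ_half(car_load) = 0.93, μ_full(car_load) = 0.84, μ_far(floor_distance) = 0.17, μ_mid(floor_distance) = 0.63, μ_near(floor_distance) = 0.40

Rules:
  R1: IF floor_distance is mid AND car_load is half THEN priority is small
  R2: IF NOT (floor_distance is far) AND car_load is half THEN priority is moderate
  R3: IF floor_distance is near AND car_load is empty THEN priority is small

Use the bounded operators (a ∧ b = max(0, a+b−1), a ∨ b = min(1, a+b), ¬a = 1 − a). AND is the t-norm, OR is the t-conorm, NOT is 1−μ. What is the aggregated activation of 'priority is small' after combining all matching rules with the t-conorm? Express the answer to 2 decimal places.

R1: mid=0.63, half=0.93; AND[max(0, a+b−1)] → w = 0.56
R2: ¬far=1−0.17=0.83, half=0.93; AND[max(0, a+b−1)] → w = 0.76
R3: near=0.40, empty=0.12; AND[max(0, a+b−1)] → w = 0.00
Rules with consequent 'small': {R1, R3} → strengths 0.56, 0.00
Aggregate via t-conorm [min(1, a+b)]: 0.56

0.56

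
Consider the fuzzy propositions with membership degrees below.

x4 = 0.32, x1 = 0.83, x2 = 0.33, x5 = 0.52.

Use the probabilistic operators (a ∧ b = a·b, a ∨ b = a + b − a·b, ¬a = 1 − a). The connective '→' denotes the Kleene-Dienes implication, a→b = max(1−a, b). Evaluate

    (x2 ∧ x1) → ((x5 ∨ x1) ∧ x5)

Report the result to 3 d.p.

0.726

x2 ∧ x1 = a·b on (0.3300, 0.8300) = 0.2739
x5 ∨ x1 = a + b − a·b on (0.5200, 0.8300) = 0.9184
(x5 ∨ x1) ∧ x5 = a·b on (0.9184, 0.5200) = 0.4776
(x2 ∧ x1) → ((x5 ∨ x1) ∧ x5)  [Kleene-Dienes: max(1−a, b)] with a=0.2739, b=0.4776 → 0.7261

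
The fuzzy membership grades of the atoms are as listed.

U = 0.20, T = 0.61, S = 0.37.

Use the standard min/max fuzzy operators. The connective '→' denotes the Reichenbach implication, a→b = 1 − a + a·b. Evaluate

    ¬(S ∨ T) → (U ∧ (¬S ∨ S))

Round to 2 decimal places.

S ∨ T = max(a, b) on (0.37, 0.61) = 0.61
¬(S ∨ T) = 1 − 0.61 = 0.39
¬S = 1 − 0.37 = 0.63
¬S ∨ S = max(a, b) on (0.63, 0.37) = 0.63
U ∧ (¬S ∨ S) = min(a, b) on (0.20, 0.63) = 0.20
¬(S ∨ T) → (U ∧ (¬S ∨ S))  [Reichenbach: 1 − a + a·b] with a=0.39, b=0.20 → 0.69

0.69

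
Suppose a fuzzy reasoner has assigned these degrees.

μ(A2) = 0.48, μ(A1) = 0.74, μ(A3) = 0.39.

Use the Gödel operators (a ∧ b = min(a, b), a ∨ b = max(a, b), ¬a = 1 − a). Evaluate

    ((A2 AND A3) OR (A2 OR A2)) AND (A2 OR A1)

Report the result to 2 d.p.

A2 AND A3 = min(a, b) on (0.48, 0.39) = 0.39
A2 OR A2 = max(a, b) on (0.48, 0.48) = 0.48
(A2 AND A3) OR (A2 OR A2) = max(a, b) on (0.39, 0.48) = 0.48
A2 OR A1 = max(a, b) on (0.48, 0.74) = 0.74
((A2 AND A3) OR (A2 OR A2)) AND (A2 OR A1) = min(a, b) on (0.48, 0.74) = 0.48

0.48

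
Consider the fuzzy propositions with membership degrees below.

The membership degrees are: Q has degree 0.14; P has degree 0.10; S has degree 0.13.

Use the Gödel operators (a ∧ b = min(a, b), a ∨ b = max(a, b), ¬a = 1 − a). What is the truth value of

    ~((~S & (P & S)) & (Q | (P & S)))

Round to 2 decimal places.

~S = 1 − 0.13 = 0.87
P & S = min(a, b) on (0.10, 0.13) = 0.10
~S & (P & S) = min(a, b) on (0.87, 0.10) = 0.10
P & S = min(a, b) on (0.10, 0.13) = 0.10
Q | (P & S) = max(a, b) on (0.14, 0.10) = 0.14
(~S & (P & S)) & (Q | (P & S)) = min(a, b) on (0.10, 0.14) = 0.10
~((~S & (P & S)) & (Q | (P & S))) = 1 − 0.10 = 0.90

0.90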